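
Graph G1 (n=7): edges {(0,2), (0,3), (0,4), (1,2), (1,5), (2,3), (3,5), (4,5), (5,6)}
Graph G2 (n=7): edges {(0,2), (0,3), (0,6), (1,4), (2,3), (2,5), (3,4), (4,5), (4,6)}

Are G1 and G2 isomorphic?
Yes, isomorphic

The graphs are isomorphic.
One valid mapping φ: V(G1) → V(G2): 0→0, 1→5, 2→2, 3→3, 4→6, 5→4, 6→1

Verify φ preserves adjacency — for each edge of G1, its image is an edge of G2:
  (0,2) → (φ(0),φ(2)) = (0,2) ∈ E(G2) ✓
  (0,3) → (φ(0),φ(3)) = (0,3) ∈ E(G2) ✓
  (0,4) → (φ(0),φ(4)) = (0,6) ∈ E(G2) ✓
  (1,2) → (φ(1),φ(2)) = (2,5) ∈ E(G2) ✓
  (1,5) → (φ(1),φ(5)) = (4,5) ∈ E(G2) ✓
  (2,3) → (φ(2),φ(3)) = (2,3) ∈ E(G2) ✓
  (3,5) → (φ(3),φ(5)) = (3,4) ∈ E(G2) ✓
  (4,5) → (φ(4),φ(5)) = (4,6) ∈ E(G2) ✓
  (5,6) → (φ(5),φ(6)) = (1,4) ∈ E(G2) ✓
All 9 edges of G1 map to edges of G2, and |E(G1)| = |E(G2)| = 9, so φ is a bijection on edges as well as vertices. Hence G1 ≅ G2.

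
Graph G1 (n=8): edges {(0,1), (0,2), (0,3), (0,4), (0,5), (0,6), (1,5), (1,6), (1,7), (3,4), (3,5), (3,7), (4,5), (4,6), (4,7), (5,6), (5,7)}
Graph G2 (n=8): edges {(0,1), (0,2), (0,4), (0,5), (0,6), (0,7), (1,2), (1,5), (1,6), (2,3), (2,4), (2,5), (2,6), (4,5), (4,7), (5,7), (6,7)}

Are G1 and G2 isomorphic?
Yes, isomorphic

The graphs are isomorphic.
One valid mapping φ: V(G1) → V(G2): 0→2, 1→6, 2→3, 3→4, 4→5, 5→0, 6→1, 7→7

Verify φ preserves adjacency — for each edge of G1, its image is an edge of G2:
  (0,1) → (φ(0),φ(1)) = (2,6) ∈ E(G2) ✓
  (0,2) → (φ(0),φ(2)) = (2,3) ∈ E(G2) ✓
  (0,3) → (φ(0),φ(3)) = (2,4) ∈ E(G2) ✓
  (0,4) → (φ(0),φ(4)) = (2,5) ∈ E(G2) ✓
  (0,5) → (φ(0),φ(5)) = (0,2) ∈ E(G2) ✓
  (0,6) → (φ(0),φ(6)) = (1,2) ∈ E(G2) ✓
  (1,5) → (φ(1),φ(5)) = (0,6) ∈ E(G2) ✓
  (1,6) → (φ(1),φ(6)) = (1,6) ∈ E(G2) ✓
  (1,7) → (φ(1),φ(7)) = (6,7) ∈ E(G2) ✓
  (3,4) → (φ(3),φ(4)) = (4,5) ∈ E(G2) ✓
  (3,5) → (φ(3),φ(5)) = (0,4) ∈ E(G2) ✓
  (3,7) → (φ(3),φ(7)) = (4,7) ∈ E(G2) ✓
  (4,5) → (φ(4),φ(5)) = (0,5) ∈ E(G2) ✓
  (4,6) → (φ(4),φ(6)) = (1,5) ∈ E(G2) ✓
  (4,7) → (φ(4),φ(7)) = (5,7) ∈ E(G2) ✓
  (5,6) → (φ(5),φ(6)) = (0,1) ∈ E(G2) ✓
  (5,7) → (φ(5),φ(7)) = (0,7) ∈ E(G2) ✓
All 17 edges of G1 map to edges of G2, and |E(G1)| = |E(G2)| = 17, so φ is a bijection on edges as well as vertices. Hence G1 ≅ G2.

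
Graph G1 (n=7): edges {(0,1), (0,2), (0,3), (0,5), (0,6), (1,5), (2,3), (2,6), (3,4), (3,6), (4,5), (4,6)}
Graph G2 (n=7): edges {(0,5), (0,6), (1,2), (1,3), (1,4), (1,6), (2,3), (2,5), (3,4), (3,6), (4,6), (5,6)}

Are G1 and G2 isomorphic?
Yes, isomorphic

The graphs are isomorphic.
One valid mapping φ: V(G1) → V(G2): 0→6, 1→0, 2→4, 3→3, 4→2, 5→5, 6→1

Verify φ preserves adjacency — for each edge of G1, its image is an edge of G2:
  (0,1) → (φ(0),φ(1)) = (0,6) ∈ E(G2) ✓
  (0,2) → (φ(0),φ(2)) = (4,6) ∈ E(G2) ✓
  (0,3) → (φ(0),φ(3)) = (3,6) ∈ E(G2) ✓
  (0,5) → (φ(0),φ(5)) = (5,6) ∈ E(G2) ✓
  (0,6) → (φ(0),φ(6)) = (1,6) ∈ E(G2) ✓
  (1,5) → (φ(1),φ(5)) = (0,5) ∈ E(G2) ✓
  (2,3) → (φ(2),φ(3)) = (3,4) ∈ E(G2) ✓
  (2,6) → (φ(2),φ(6)) = (1,4) ∈ E(G2) ✓
  (3,4) → (φ(3),φ(4)) = (2,3) ∈ E(G2) ✓
  (3,6) → (φ(3),φ(6)) = (1,3) ∈ E(G2) ✓
  (4,5) → (φ(4),φ(5)) = (2,5) ∈ E(G2) ✓
  (4,6) → (φ(4),φ(6)) = (1,2) ∈ E(G2) ✓
All 12 edges of G1 map to edges of G2, and |E(G1)| = |E(G2)| = 12, so φ is a bijection on edges as well as vertices. Hence G1 ≅ G2.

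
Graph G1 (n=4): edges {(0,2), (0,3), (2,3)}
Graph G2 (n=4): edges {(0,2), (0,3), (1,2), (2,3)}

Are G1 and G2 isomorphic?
No, not isomorphic

The graphs are NOT isomorphic.

Degrees in G1: deg(0)=2, deg(1)=0, deg(2)=2, deg(3)=2.
Sorted degree sequence of G1: [2, 2, 2, 0].
Degrees in G2: deg(0)=2, deg(1)=1, deg(2)=3, deg(3)=2.
Sorted degree sequence of G2: [3, 2, 2, 1].
The (sorted) degree sequence is an isomorphism invariant, so since G1 and G2 have different degree sequences they cannot be isomorphic.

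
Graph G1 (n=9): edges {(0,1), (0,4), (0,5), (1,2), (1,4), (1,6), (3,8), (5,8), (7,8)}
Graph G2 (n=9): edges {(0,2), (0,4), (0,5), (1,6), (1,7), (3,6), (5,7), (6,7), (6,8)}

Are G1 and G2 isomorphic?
Yes, isomorphic

The graphs are isomorphic.
One valid mapping φ: V(G1) → V(G2): 0→7, 1→6, 2→3, 3→2, 4→1, 5→5, 6→8, 7→4, 8→0

Verify φ preserves adjacency — for each edge of G1, its image is an edge of G2:
  (0,1) → (φ(0),φ(1)) = (6,7) ∈ E(G2) ✓
  (0,4) → (φ(0),φ(4)) = (1,7) ∈ E(G2) ✓
  (0,5) → (φ(0),φ(5)) = (5,7) ∈ E(G2) ✓
  (1,2) → (φ(1),φ(2)) = (3,6) ∈ E(G2) ✓
  (1,4) → (φ(1),φ(4)) = (1,6) ∈ E(G2) ✓
  (1,6) → (φ(1),φ(6)) = (6,8) ∈ E(G2) ✓
  (3,8) → (φ(3),φ(8)) = (0,2) ∈ E(G2) ✓
  (5,8) → (φ(5),φ(8)) = (0,5) ∈ E(G2) ✓
  (7,8) → (φ(7),φ(8)) = (0,4) ∈ E(G2) ✓
All 9 edges of G1 map to edges of G2, and |E(G1)| = |E(G2)| = 9, so φ is a bijection on edges as well as vertices. Hence G1 ≅ G2.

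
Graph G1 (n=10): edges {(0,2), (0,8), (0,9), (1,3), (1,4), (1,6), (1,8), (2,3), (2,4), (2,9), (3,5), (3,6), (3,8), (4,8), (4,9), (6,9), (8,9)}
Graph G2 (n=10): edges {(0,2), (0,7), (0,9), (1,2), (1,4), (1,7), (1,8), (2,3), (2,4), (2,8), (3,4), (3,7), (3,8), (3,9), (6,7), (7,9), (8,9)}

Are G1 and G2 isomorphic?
Yes, isomorphic

The graphs are isomorphic.
One valid mapping φ: V(G1) → V(G2): 0→4, 1→9, 2→1, 3→7, 4→8, 5→6, 6→0, 7→5, 8→3, 9→2

Verify φ preserves adjacency — for each edge of G1, its image is an edge of G2:
  (0,2) → (φ(0),φ(2)) = (1,4) ∈ E(G2) ✓
  (0,8) → (φ(0),φ(8)) = (3,4) ∈ E(G2) ✓
  (0,9) → (φ(0),φ(9)) = (2,4) ∈ E(G2) ✓
  (1,3) → (φ(1),φ(3)) = (7,9) ∈ E(G2) ✓
  (1,4) → (φ(1),φ(4)) = (8,9) ∈ E(G2) ✓
  (1,6) → (φ(1),φ(6)) = (0,9) ∈ E(G2) ✓
  (1,8) → (φ(1),φ(8)) = (3,9) ∈ E(G2) ✓
  (2,3) → (φ(2),φ(3)) = (1,7) ∈ E(G2) ✓
  (2,4) → (φ(2),φ(4)) = (1,8) ∈ E(G2) ✓
  (2,9) → (φ(2),φ(9)) = (1,2) ∈ E(G2) ✓
  (3,5) → (φ(3),φ(5)) = (6,7) ∈ E(G2) ✓
  (3,6) → (φ(3),φ(6)) = (0,7) ∈ E(G2) ✓
  (3,8) → (φ(3),φ(8)) = (3,7) ∈ E(G2) ✓
  (4,8) → (φ(4),φ(8)) = (3,8) ∈ E(G2) ✓
  (4,9) → (φ(4),φ(9)) = (2,8) ∈ E(G2) ✓
  (6,9) → (φ(6),φ(9)) = (0,2) ∈ E(G2) ✓
  (8,9) → (φ(8),φ(9)) = (2,3) ∈ E(G2) ✓
All 17 edges of G1 map to edges of G2, and |E(G1)| = |E(G2)| = 17, so φ is a bijection on edges as well as vertices. Hence G1 ≅ G2.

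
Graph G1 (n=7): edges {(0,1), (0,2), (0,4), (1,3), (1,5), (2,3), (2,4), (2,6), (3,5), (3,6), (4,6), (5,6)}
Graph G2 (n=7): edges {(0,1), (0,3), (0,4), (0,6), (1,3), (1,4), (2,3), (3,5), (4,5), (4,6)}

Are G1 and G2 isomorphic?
No, not isomorphic

The graphs are NOT isomorphic.

Counting triangles (3-cliques): G1 has 5, G2 has 3.
Triangle count is an isomorphism invariant, so differing triangle counts rule out isomorphism.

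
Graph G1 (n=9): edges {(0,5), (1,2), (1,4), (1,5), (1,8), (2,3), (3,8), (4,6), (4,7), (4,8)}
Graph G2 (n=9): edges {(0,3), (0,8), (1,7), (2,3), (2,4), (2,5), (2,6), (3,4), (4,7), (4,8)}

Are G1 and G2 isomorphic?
Yes, isomorphic

The graphs are isomorphic.
One valid mapping φ: V(G1) → V(G2): 0→1, 1→4, 2→8, 3→0, 4→2, 5→7, 6→6, 7→5, 8→3

Verify φ preserves adjacency — for each edge of G1, its image is an edge of G2:
  (0,5) → (φ(0),φ(5)) = (1,7) ∈ E(G2) ✓
  (1,2) → (φ(1),φ(2)) = (4,8) ∈ E(G2) ✓
  (1,4) → (φ(1),φ(4)) = (2,4) ∈ E(G2) ✓
  (1,5) → (φ(1),φ(5)) = (4,7) ∈ E(G2) ✓
  (1,8) → (φ(1),φ(8)) = (3,4) ∈ E(G2) ✓
  (2,3) → (φ(2),φ(3)) = (0,8) ∈ E(G2) ✓
  (3,8) → (φ(3),φ(8)) = (0,3) ∈ E(G2) ✓
  (4,6) → (φ(4),φ(6)) = (2,6) ∈ E(G2) ✓
  (4,7) → (φ(4),φ(7)) = (2,5) ∈ E(G2) ✓
  (4,8) → (φ(4),φ(8)) = (2,3) ∈ E(G2) ✓
All 10 edges of G1 map to edges of G2, and |E(G1)| = |E(G2)| = 10, so φ is a bijection on edges as well as vertices. Hence G1 ≅ G2.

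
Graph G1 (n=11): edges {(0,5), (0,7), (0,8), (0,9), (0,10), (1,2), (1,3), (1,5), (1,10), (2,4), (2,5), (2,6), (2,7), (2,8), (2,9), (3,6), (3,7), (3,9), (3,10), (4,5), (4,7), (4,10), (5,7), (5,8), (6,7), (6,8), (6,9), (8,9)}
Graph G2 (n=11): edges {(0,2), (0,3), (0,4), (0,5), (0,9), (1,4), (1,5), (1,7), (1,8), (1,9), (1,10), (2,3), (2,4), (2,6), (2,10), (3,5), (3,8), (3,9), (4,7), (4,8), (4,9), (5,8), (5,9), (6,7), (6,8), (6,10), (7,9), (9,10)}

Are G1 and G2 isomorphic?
Yes, isomorphic

The graphs are isomorphic.
One valid mapping φ: V(G1) → V(G2): 0→8, 1→10, 2→9, 3→2, 4→7, 5→1, 6→0, 7→4, 8→5, 9→3, 10→6

Verify φ preserves adjacency — for each edge of G1, its image is an edge of G2:
  (0,5) → (φ(0),φ(5)) = (1,8) ∈ E(G2) ✓
  (0,7) → (φ(0),φ(7)) = (4,8) ∈ E(G2) ✓
  (0,8) → (φ(0),φ(8)) = (5,8) ∈ E(G2) ✓
  (0,9) → (φ(0),φ(9)) = (3,8) ∈ E(G2) ✓
  (0,10) → (φ(0),φ(10)) = (6,8) ∈ E(G2) ✓
  (1,2) → (φ(1),φ(2)) = (9,10) ∈ E(G2) ✓
  (1,3) → (φ(1),φ(3)) = (2,10) ∈ E(G2) ✓
  (1,5) → (φ(1),φ(5)) = (1,10) ∈ E(G2) ✓
  (1,10) → (φ(1),φ(10)) = (6,10) ∈ E(G2) ✓
  (2,4) → (φ(2),φ(4)) = (7,9) ∈ E(G2) ✓
  (2,5) → (φ(2),φ(5)) = (1,9) ∈ E(G2) ✓
  (2,6) → (φ(2),φ(6)) = (0,9) ∈ E(G2) ✓
  (2,7) → (φ(2),φ(7)) = (4,9) ∈ E(G2) ✓
  (2,8) → (φ(2),φ(8)) = (5,9) ∈ E(G2) ✓
  (2,9) → (φ(2),φ(9)) = (3,9) ∈ E(G2) ✓
  (3,6) → (φ(3),φ(6)) = (0,2) ∈ E(G2) ✓
  (3,7) → (φ(3),φ(7)) = (2,4) ∈ E(G2) ✓
  (3,9) → (φ(3),φ(9)) = (2,3) ∈ E(G2) ✓
  (3,10) → (φ(3),φ(10)) = (2,6) ∈ E(G2) ✓
  (4,5) → (φ(4),φ(5)) = (1,7) ∈ E(G2) ✓
  (4,7) → (φ(4),φ(7)) = (4,7) ∈ E(G2) ✓
  (4,10) → (φ(4),φ(10)) = (6,7) ∈ E(G2) ✓
  (5,7) → (φ(5),φ(7)) = (1,4) ∈ E(G2) ✓
  (5,8) → (φ(5),φ(8)) = (1,5) ∈ E(G2) ✓
  (6,7) → (φ(6),φ(7)) = (0,4) ∈ E(G2) ✓
  (6,8) → (φ(6),φ(8)) = (0,5) ∈ E(G2) ✓
  (6,9) → (φ(6),φ(9)) = (0,3) ∈ E(G2) ✓
  (8,9) → (φ(8),φ(9)) = (3,5) ∈ E(G2) ✓
All 28 edges of G1 map to edges of G2, and |E(G1)| = |E(G2)| = 28, so φ is a bijection on edges as well as vertices. Hence G1 ≅ G2.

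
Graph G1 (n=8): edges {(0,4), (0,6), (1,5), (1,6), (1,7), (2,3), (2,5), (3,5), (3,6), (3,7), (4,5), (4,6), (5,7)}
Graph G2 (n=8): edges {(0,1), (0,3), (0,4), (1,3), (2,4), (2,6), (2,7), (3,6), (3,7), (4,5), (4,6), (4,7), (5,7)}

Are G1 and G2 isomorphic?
Yes, isomorphic

The graphs are isomorphic.
One valid mapping φ: V(G1) → V(G2): 0→1, 1→6, 2→5, 3→7, 4→0, 5→4, 6→3, 7→2

Verify φ preserves adjacency — for each edge of G1, its image is an edge of G2:
  (0,4) → (φ(0),φ(4)) = (0,1) ∈ E(G2) ✓
  (0,6) → (φ(0),φ(6)) = (1,3) ∈ E(G2) ✓
  (1,5) → (φ(1),φ(5)) = (4,6) ∈ E(G2) ✓
  (1,6) → (φ(1),φ(6)) = (3,6) ∈ E(G2) ✓
  (1,7) → (φ(1),φ(7)) = (2,6) ∈ E(G2) ✓
  (2,3) → (φ(2),φ(3)) = (5,7) ∈ E(G2) ✓
  (2,5) → (φ(2),φ(5)) = (4,5) ∈ E(G2) ✓
  (3,5) → (φ(3),φ(5)) = (4,7) ∈ E(G2) ✓
  (3,6) → (φ(3),φ(6)) = (3,7) ∈ E(G2) ✓
  (3,7) → (φ(3),φ(7)) = (2,7) ∈ E(G2) ✓
  (4,5) → (φ(4),φ(5)) = (0,4) ∈ E(G2) ✓
  (4,6) → (φ(4),φ(6)) = (0,3) ∈ E(G2) ✓
  (5,7) → (φ(5),φ(7)) = (2,4) ∈ E(G2) ✓
All 13 edges of G1 map to edges of G2, and |E(G1)| = |E(G2)| = 13, so φ is a bijection on edges as well as vertices. Hence G1 ≅ G2.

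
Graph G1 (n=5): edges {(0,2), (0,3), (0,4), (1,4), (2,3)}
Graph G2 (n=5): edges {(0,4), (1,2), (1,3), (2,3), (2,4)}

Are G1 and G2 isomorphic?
Yes, isomorphic

The graphs are isomorphic.
One valid mapping φ: V(G1) → V(G2): 0→2, 1→0, 2→3, 3→1, 4→4

Verify φ preserves adjacency — for each edge of G1, its image is an edge of G2:
  (0,2) → (φ(0),φ(2)) = (2,3) ∈ E(G2) ✓
  (0,3) → (φ(0),φ(3)) = (1,2) ∈ E(G2) ✓
  (0,4) → (φ(0),φ(4)) = (2,4) ∈ E(G2) ✓
  (1,4) → (φ(1),φ(4)) = (0,4) ∈ E(G2) ✓
  (2,3) → (φ(2),φ(3)) = (1,3) ∈ E(G2) ✓
All 5 edges of G1 map to edges of G2, and |E(G1)| = |E(G2)| = 5, so φ is a bijection on edges as well as vertices. Hence G1 ≅ G2.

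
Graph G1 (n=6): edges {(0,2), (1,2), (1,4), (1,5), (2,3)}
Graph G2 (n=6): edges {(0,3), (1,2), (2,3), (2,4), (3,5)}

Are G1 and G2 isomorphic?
Yes, isomorphic

The graphs are isomorphic.
One valid mapping φ: V(G1) → V(G2): 0→1, 1→3, 2→2, 3→4, 4→0, 5→5

Verify φ preserves adjacency — for each edge of G1, its image is an edge of G2:
  (0,2) → (φ(0),φ(2)) = (1,2) ∈ E(G2) ✓
  (1,2) → (φ(1),φ(2)) = (2,3) ∈ E(G2) ✓
  (1,4) → (φ(1),φ(4)) = (0,3) ∈ E(G2) ✓
  (1,5) → (φ(1),φ(5)) = (3,5) ∈ E(G2) ✓
  (2,3) → (φ(2),φ(3)) = (2,4) ∈ E(G2) ✓
All 5 edges of G1 map to edges of G2, and |E(G1)| = |E(G2)| = 5, so φ is a bijection on edges as well as vertices. Hence G1 ≅ G2.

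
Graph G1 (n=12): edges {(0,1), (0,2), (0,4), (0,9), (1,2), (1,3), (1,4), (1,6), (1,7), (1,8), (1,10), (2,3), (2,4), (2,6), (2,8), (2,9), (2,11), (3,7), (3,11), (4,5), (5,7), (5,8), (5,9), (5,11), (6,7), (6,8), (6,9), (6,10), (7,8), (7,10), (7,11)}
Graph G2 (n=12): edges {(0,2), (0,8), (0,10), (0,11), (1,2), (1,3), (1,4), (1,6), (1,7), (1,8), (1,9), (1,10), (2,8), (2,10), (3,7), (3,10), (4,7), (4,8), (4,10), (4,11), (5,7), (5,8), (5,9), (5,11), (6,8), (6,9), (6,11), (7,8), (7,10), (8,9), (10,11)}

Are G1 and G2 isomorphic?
Yes, isomorphic

The graphs are isomorphic.
One valid mapping φ: V(G1) → V(G2): 0→9, 1→1, 2→8, 3→2, 4→6, 5→11, 6→7, 7→10, 8→4, 9→5, 10→3, 11→0

Verify φ preserves adjacency — for each edge of G1, its image is an edge of G2:
  (0,1) → (φ(0),φ(1)) = (1,9) ∈ E(G2) ✓
  (0,2) → (φ(0),φ(2)) = (8,9) ∈ E(G2) ✓
  (0,4) → (φ(0),φ(4)) = (6,9) ∈ E(G2) ✓
  (0,9) → (φ(0),φ(9)) = (5,9) ∈ E(G2) ✓
  (1,2) → (φ(1),φ(2)) = (1,8) ∈ E(G2) ✓
  (1,3) → (φ(1),φ(3)) = (1,2) ∈ E(G2) ✓
  (1,4) → (φ(1),φ(4)) = (1,6) ∈ E(G2) ✓
  (1,6) → (φ(1),φ(6)) = (1,7) ∈ E(G2) ✓
  (1,7) → (φ(1),φ(7)) = (1,10) ∈ E(G2) ✓
  (1,8) → (φ(1),φ(8)) = (1,4) ∈ E(G2) ✓
  (1,10) → (φ(1),φ(10)) = (1,3) ∈ E(G2) ✓
  (2,3) → (φ(2),φ(3)) = (2,8) ∈ E(G2) ✓
  (2,4) → (φ(2),φ(4)) = (6,8) ∈ E(G2) ✓
  (2,6) → (φ(2),φ(6)) = (7,8) ∈ E(G2) ✓
  (2,8) → (φ(2),φ(8)) = (4,8) ∈ E(G2) ✓
  (2,9) → (φ(2),φ(9)) = (5,8) ∈ E(G2) ✓
  (2,11) → (φ(2),φ(11)) = (0,8) ∈ E(G2) ✓
  (3,7) → (φ(3),φ(7)) = (2,10) ∈ E(G2) ✓
  (3,11) → (φ(3),φ(11)) = (0,2) ∈ E(G2) ✓
  (4,5) → (φ(4),φ(5)) = (6,11) ∈ E(G2) ✓
  (5,7) → (φ(5),φ(7)) = (10,11) ∈ E(G2) ✓
  (5,8) → (φ(5),φ(8)) = (4,11) ∈ E(G2) ✓
  (5,9) → (φ(5),φ(9)) = (5,11) ∈ E(G2) ✓
  (5,11) → (φ(5),φ(11)) = (0,11) ∈ E(G2) ✓
  (6,7) → (φ(6),φ(7)) = (7,10) ∈ E(G2) ✓
  (6,8) → (φ(6),φ(8)) = (4,7) ∈ E(G2) ✓
  (6,9) → (φ(6),φ(9)) = (5,7) ∈ E(G2) ✓
  (6,10) → (φ(6),φ(10)) = (3,7) ∈ E(G2) ✓
  (7,8) → (φ(7),φ(8)) = (4,10) ∈ E(G2) ✓
  (7,10) → (φ(7),φ(10)) = (3,10) ∈ E(G2) ✓
  (7,11) → (φ(7),φ(11)) = (0,10) ∈ E(G2) ✓
All 31 edges of G1 map to edges of G2, and |E(G1)| = |E(G2)| = 31, so φ is a bijection on edges as well as vertices. Hence G1 ≅ G2.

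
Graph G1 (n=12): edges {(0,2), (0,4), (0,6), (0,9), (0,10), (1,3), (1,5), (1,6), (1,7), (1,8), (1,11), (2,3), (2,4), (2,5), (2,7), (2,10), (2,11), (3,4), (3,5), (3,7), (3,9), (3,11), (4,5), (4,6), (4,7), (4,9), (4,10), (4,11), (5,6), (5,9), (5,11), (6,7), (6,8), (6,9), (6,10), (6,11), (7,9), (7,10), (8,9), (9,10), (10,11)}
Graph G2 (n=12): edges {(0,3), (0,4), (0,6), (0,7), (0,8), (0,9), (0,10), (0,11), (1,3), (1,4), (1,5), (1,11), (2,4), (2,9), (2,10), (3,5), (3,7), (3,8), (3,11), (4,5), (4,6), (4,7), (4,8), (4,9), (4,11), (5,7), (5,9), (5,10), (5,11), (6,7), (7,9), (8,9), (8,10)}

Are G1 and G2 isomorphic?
No, not isomorphic

The graphs are NOT isomorphic.

Counting triangles (3-cliques): G1 has 53, G2 has 27.
Triangle count is an isomorphism invariant, so differing triangle counts rule out isomorphism.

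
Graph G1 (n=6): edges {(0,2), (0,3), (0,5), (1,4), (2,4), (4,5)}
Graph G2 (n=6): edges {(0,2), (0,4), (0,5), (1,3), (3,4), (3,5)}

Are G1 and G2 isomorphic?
Yes, isomorphic

The graphs are isomorphic.
One valid mapping φ: V(G1) → V(G2): 0→3, 1→2, 2→5, 3→1, 4→0, 5→4

Verify φ preserves adjacency — for each edge of G1, its image is an edge of G2:
  (0,2) → (φ(0),φ(2)) = (3,5) ∈ E(G2) ✓
  (0,3) → (φ(0),φ(3)) = (1,3) ∈ E(G2) ✓
  (0,5) → (φ(0),φ(5)) = (3,4) ∈ E(G2) ✓
  (1,4) → (φ(1),φ(4)) = (0,2) ∈ E(G2) ✓
  (2,4) → (φ(2),φ(4)) = (0,5) ∈ E(G2) ✓
  (4,5) → (φ(4),φ(5)) = (0,4) ∈ E(G2) ✓
All 6 edges of G1 map to edges of G2, and |E(G1)| = |E(G2)| = 6, so φ is a bijection on edges as well as vertices. Hence G1 ≅ G2.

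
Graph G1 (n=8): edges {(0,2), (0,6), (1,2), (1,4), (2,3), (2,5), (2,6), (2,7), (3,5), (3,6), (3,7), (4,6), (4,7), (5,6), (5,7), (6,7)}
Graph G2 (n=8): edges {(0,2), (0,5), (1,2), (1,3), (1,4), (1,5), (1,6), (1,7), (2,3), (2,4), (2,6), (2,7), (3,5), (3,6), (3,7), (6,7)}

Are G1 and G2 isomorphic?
Yes, isomorphic

The graphs are isomorphic.
One valid mapping φ: V(G1) → V(G2): 0→4, 1→0, 2→2, 3→7, 4→5, 5→6, 6→1, 7→3

Verify φ preserves adjacency — for each edge of G1, its image is an edge of G2:
  (0,2) → (φ(0),φ(2)) = (2,4) ∈ E(G2) ✓
  (0,6) → (φ(0),φ(6)) = (1,4) ∈ E(G2) ✓
  (1,2) → (φ(1),φ(2)) = (0,2) ∈ E(G2) ✓
  (1,4) → (φ(1),φ(4)) = (0,5) ∈ E(G2) ✓
  (2,3) → (φ(2),φ(3)) = (2,7) ∈ E(G2) ✓
  (2,5) → (φ(2),φ(5)) = (2,6) ∈ E(G2) ✓
  (2,6) → (φ(2),φ(6)) = (1,2) ∈ E(G2) ✓
  (2,7) → (φ(2),φ(7)) = (2,3) ∈ E(G2) ✓
  (3,5) → (φ(3),φ(5)) = (6,7) ∈ E(G2) ✓
  (3,6) → (φ(3),φ(6)) = (1,7) ∈ E(G2) ✓
  (3,7) → (φ(3),φ(7)) = (3,7) ∈ E(G2) ✓
  (4,6) → (φ(4),φ(6)) = (1,5) ∈ E(G2) ✓
  (4,7) → (φ(4),φ(7)) = (3,5) ∈ E(G2) ✓
  (5,6) → (φ(5),φ(6)) = (1,6) ∈ E(G2) ✓
  (5,7) → (φ(5),φ(7)) = (3,6) ∈ E(G2) ✓
  (6,7) → (φ(6),φ(7)) = (1,3) ∈ E(G2) ✓
All 16 edges of G1 map to edges of G2, and |E(G1)| = |E(G2)| = 16, so φ is a bijection on edges as well as vertices. Hence G1 ≅ G2.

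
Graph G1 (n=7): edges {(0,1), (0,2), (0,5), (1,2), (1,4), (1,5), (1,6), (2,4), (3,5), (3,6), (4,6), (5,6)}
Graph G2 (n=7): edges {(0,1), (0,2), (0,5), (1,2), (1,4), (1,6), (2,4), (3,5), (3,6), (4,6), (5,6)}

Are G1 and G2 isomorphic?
No, not isomorphic

The graphs are NOT isomorphic.

Counting edges: G1 has 12 edge(s); G2 has 11 edge(s).
Edge count is an isomorphism invariant (a bijection on vertices induces a bijection on edges), so differing edge counts rule out isomorphism.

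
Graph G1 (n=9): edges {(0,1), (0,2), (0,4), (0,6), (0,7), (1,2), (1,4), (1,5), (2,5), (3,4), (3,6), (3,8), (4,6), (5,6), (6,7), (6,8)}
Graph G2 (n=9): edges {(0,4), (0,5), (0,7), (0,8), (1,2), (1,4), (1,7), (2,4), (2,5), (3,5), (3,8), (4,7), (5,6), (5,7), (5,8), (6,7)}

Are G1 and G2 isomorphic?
Yes, isomorphic

The graphs are isomorphic.
One valid mapping φ: V(G1) → V(G2): 0→7, 1→4, 2→1, 3→8, 4→0, 5→2, 6→5, 7→6, 8→3

Verify φ preserves adjacency — for each edge of G1, its image is an edge of G2:
  (0,1) → (φ(0),φ(1)) = (4,7) ∈ E(G2) ✓
  (0,2) → (φ(0),φ(2)) = (1,7) ∈ E(G2) ✓
  (0,4) → (φ(0),φ(4)) = (0,7) ∈ E(G2) ✓
  (0,6) → (φ(0),φ(6)) = (5,7) ∈ E(G2) ✓
  (0,7) → (φ(0),φ(7)) = (6,7) ∈ E(G2) ✓
  (1,2) → (φ(1),φ(2)) = (1,4) ∈ E(G2) ✓
  (1,4) → (φ(1),φ(4)) = (0,4) ∈ E(G2) ✓
  (1,5) → (φ(1),φ(5)) = (2,4) ∈ E(G2) ✓
  (2,5) → (φ(2),φ(5)) = (1,2) ∈ E(G2) ✓
  (3,4) → (φ(3),φ(4)) = (0,8) ∈ E(G2) ✓
  (3,6) → (φ(3),φ(6)) = (5,8) ∈ E(G2) ✓
  (3,8) → (φ(3),φ(8)) = (3,8) ∈ E(G2) ✓
  (4,6) → (φ(4),φ(6)) = (0,5) ∈ E(G2) ✓
  (5,6) → (φ(5),φ(6)) = (2,5) ∈ E(G2) ✓
  (6,7) → (φ(6),φ(7)) = (5,6) ∈ E(G2) ✓
  (6,8) → (φ(6),φ(8)) = (3,5) ∈ E(G2) ✓
All 16 edges of G1 map to edges of G2, and |E(G1)| = |E(G2)| = 16, so φ is a bijection on edges as well as vertices. Hence G1 ≅ G2.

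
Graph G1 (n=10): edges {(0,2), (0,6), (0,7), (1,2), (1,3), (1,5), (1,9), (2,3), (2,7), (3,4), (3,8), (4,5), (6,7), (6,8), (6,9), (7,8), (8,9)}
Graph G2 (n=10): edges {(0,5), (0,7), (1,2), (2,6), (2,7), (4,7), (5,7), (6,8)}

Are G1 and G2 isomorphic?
No, not isomorphic

The graphs are NOT isomorphic.

Degrees in G1: deg(0)=3, deg(1)=4, deg(2)=4, deg(3)=4, deg(4)=2, deg(5)=2, deg(6)=4, deg(7)=4, deg(8)=4, deg(9)=3.
Sorted degree sequence of G1: [4, 4, 4, 4, 4, 4, 3, 3, 2, 2].
Degrees in G2: deg(0)=2, deg(1)=1, deg(2)=3, deg(3)=0, deg(4)=1, deg(5)=2, deg(6)=2, deg(7)=4, deg(8)=1, deg(9)=0.
Sorted degree sequence of G2: [4, 3, 2, 2, 2, 1, 1, 1, 0, 0].
The (sorted) degree sequence is an isomorphism invariant, so since G1 and G2 have different degree sequences they cannot be isomorphic.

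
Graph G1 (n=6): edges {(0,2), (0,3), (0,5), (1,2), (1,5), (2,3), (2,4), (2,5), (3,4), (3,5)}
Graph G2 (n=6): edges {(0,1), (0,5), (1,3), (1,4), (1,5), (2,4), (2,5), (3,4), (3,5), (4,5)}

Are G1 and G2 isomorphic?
Yes, isomorphic

The graphs are isomorphic.
One valid mapping φ: V(G1) → V(G2): 0→3, 1→2, 2→5, 3→1, 4→0, 5→4

Verify φ preserves adjacency — for each edge of G1, its image is an edge of G2:
  (0,2) → (φ(0),φ(2)) = (3,5) ∈ E(G2) ✓
  (0,3) → (φ(0),φ(3)) = (1,3) ∈ E(G2) ✓
  (0,5) → (φ(0),φ(5)) = (3,4) ∈ E(G2) ✓
  (1,2) → (φ(1),φ(2)) = (2,5) ∈ E(G2) ✓
  (1,5) → (φ(1),φ(5)) = (2,4) ∈ E(G2) ✓
  (2,3) → (φ(2),φ(3)) = (1,5) ∈ E(G2) ✓
  (2,4) → (φ(2),φ(4)) = (0,5) ∈ E(G2) ✓
  (2,5) → (φ(2),φ(5)) = (4,5) ∈ E(G2) ✓
  (3,4) → (φ(3),φ(4)) = (0,1) ∈ E(G2) ✓
  (3,5) → (φ(3),φ(5)) = (1,4) ∈ E(G2) ✓
All 10 edges of G1 map to edges of G2, and |E(G1)| = |E(G2)| = 10, so φ is a bijection on edges as well as vertices. Hence G1 ≅ G2.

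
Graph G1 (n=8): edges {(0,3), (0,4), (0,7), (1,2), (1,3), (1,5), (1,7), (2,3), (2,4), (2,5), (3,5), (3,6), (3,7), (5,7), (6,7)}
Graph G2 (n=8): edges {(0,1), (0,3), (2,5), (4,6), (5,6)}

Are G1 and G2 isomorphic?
No, not isomorphic

The graphs are NOT isomorphic.

Connected components of G1: 1 component(s) with vertex sets [[0, 1, 2, 3, 4, 5, 6, 7]], sizes [8].
Connected components of G2: 3 component(s) with vertex sets [[7], [0, 1, 3], [2, 4, 5, 6]], sizes [1, 3, 4].
The number of connected components (and the multiset of component sizes) is an isomorphism invariant — an isomorphism maps each component of G1 bijectively onto a component of G2. Since G1 has 1 component(s) and G2 has 3, they cannot be isomorphic.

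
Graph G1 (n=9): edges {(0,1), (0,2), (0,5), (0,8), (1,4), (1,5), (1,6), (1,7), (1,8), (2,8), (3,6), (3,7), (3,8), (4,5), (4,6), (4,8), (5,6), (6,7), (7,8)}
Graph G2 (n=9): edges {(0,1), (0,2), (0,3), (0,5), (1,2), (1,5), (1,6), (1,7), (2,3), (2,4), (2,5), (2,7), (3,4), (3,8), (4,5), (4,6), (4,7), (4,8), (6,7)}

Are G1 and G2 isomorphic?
Yes, isomorphic

The graphs are isomorphic.
One valid mapping φ: V(G1) → V(G2): 0→3, 1→2, 2→8, 3→6, 4→5, 5→0, 6→1, 7→7, 8→4

Verify φ preserves adjacency — for each edge of G1, its image is an edge of G2:
  (0,1) → (φ(0),φ(1)) = (2,3) ∈ E(G2) ✓
  (0,2) → (φ(0),φ(2)) = (3,8) ∈ E(G2) ✓
  (0,5) → (φ(0),φ(5)) = (0,3) ∈ E(G2) ✓
  (0,8) → (φ(0),φ(8)) = (3,4) ∈ E(G2) ✓
  (1,4) → (φ(1),φ(4)) = (2,5) ∈ E(G2) ✓
  (1,5) → (φ(1),φ(5)) = (0,2) ∈ E(G2) ✓
  (1,6) → (φ(1),φ(6)) = (1,2) ∈ E(G2) ✓
  (1,7) → (φ(1),φ(7)) = (2,7) ∈ E(G2) ✓
  (1,8) → (φ(1),φ(8)) = (2,4) ∈ E(G2) ✓
  (2,8) → (φ(2),φ(8)) = (4,8) ∈ E(G2) ✓
  (3,6) → (φ(3),φ(6)) = (1,6) ∈ E(G2) ✓
  (3,7) → (φ(3),φ(7)) = (6,7) ∈ E(G2) ✓
  (3,8) → (φ(3),φ(8)) = (4,6) ∈ E(G2) ✓
  (4,5) → (φ(4),φ(5)) = (0,5) ∈ E(G2) ✓
  (4,6) → (φ(4),φ(6)) = (1,5) ∈ E(G2) ✓
  (4,8) → (φ(4),φ(8)) = (4,5) ∈ E(G2) ✓
  (5,6) → (φ(5),φ(6)) = (0,1) ∈ E(G2) ✓
  (6,7) → (φ(6),φ(7)) = (1,7) ∈ E(G2) ✓
  (7,8) → (φ(7),φ(8)) = (4,7) ∈ E(G2) ✓
All 19 edges of G1 map to edges of G2, and |E(G1)| = |E(G2)| = 19, so φ is a bijection on edges as well as vertices. Hence G1 ≅ G2.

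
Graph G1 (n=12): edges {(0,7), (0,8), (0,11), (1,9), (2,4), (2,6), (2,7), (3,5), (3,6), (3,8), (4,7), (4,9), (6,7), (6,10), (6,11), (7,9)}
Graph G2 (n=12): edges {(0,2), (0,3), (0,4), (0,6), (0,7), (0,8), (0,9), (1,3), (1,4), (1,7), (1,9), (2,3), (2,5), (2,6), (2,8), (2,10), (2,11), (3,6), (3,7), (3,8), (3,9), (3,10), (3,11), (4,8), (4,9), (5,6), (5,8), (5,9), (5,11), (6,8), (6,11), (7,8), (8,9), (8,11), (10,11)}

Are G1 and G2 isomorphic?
No, not isomorphic

The graphs are NOT isomorphic.

Degrees in G1: deg(0)=3, deg(1)=1, deg(2)=3, deg(3)=3, deg(4)=3, deg(5)=1, deg(6)=5, deg(7)=5, deg(8)=2, deg(9)=3, deg(10)=1, deg(11)=2.
Sorted degree sequence of G1: [5, 5, 3, 3, 3, 3, 3, 2, 2, 1, 1, 1].
Degrees in G2: deg(0)=7, deg(1)=4, deg(2)=7, deg(3)=9, deg(4)=4, deg(5)=5, deg(6)=6, deg(7)=4, deg(8)=9, deg(9)=6, deg(10)=3, deg(11)=6.
Sorted degree sequence of G2: [9, 9, 7, 7, 6, 6, 6, 5, 4, 4, 4, 3].
The (sorted) degree sequence is an isomorphism invariant, so since G1 and G2 have different degree sequences they cannot be isomorphic.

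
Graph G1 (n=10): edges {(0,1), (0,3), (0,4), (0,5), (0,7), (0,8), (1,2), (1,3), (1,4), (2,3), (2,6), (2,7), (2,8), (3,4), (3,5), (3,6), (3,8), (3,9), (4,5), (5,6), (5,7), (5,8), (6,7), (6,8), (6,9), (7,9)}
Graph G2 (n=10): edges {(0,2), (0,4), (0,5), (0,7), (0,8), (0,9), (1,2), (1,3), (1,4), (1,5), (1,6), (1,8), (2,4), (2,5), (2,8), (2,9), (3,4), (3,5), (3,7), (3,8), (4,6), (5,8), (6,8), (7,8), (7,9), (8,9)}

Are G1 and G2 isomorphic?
Yes, isomorphic

The graphs are isomorphic.
One valid mapping φ: V(G1) → V(G2): 0→0, 1→7, 2→3, 3→8, 4→9, 5→2, 6→1, 7→4, 8→5, 9→6

Verify φ preserves adjacency — for each edge of G1, its image is an edge of G2:
  (0,1) → (φ(0),φ(1)) = (0,7) ∈ E(G2) ✓
  (0,3) → (φ(0),φ(3)) = (0,8) ∈ E(G2) ✓
  (0,4) → (φ(0),φ(4)) = (0,9) ∈ E(G2) ✓
  (0,5) → (φ(0),φ(5)) = (0,2) ∈ E(G2) ✓
  (0,7) → (φ(0),φ(7)) = (0,4) ∈ E(G2) ✓
  (0,8) → (φ(0),φ(8)) = (0,5) ∈ E(G2) ✓
  (1,2) → (φ(1),φ(2)) = (3,7) ∈ E(G2) ✓
  (1,3) → (φ(1),φ(3)) = (7,8) ∈ E(G2) ✓
  (1,4) → (φ(1),φ(4)) = (7,9) ∈ E(G2) ✓
  (2,3) → (φ(2),φ(3)) = (3,8) ∈ E(G2) ✓
  (2,6) → (φ(2),φ(6)) = (1,3) ∈ E(G2) ✓
  (2,7) → (φ(2),φ(7)) = (3,4) ∈ E(G2) ✓
  (2,8) → (φ(2),φ(8)) = (3,5) ∈ E(G2) ✓
  (3,4) → (φ(3),φ(4)) = (8,9) ∈ E(G2) ✓
  (3,5) → (φ(3),φ(5)) = (2,8) ∈ E(G2) ✓
  (3,6) → (φ(3),φ(6)) = (1,8) ∈ E(G2) ✓
  (3,8) → (φ(3),φ(8)) = (5,8) ∈ E(G2) ✓
  (3,9) → (φ(3),φ(9)) = (6,8) ∈ E(G2) ✓
  (4,5) → (φ(4),φ(5)) = (2,9) ∈ E(G2) ✓
  (5,6) → (φ(5),φ(6)) = (1,2) ∈ E(G2) ✓
  (5,7) → (φ(5),φ(7)) = (2,4) ∈ E(G2) ✓
  (5,8) → (φ(5),φ(8)) = (2,5) ∈ E(G2) ✓
  (6,7) → (φ(6),φ(7)) = (1,4) ∈ E(G2) ✓
  (6,8) → (φ(6),φ(8)) = (1,5) ∈ E(G2) ✓
  (6,9) → (φ(6),φ(9)) = (1,6) ∈ E(G2) ✓
  (7,9) → (φ(7),φ(9)) = (4,6) ∈ E(G2) ✓
All 26 edges of G1 map to edges of G2, and |E(G1)| = |E(G2)| = 26, so φ is a bijection on edges as well as vertices. Hence G1 ≅ G2.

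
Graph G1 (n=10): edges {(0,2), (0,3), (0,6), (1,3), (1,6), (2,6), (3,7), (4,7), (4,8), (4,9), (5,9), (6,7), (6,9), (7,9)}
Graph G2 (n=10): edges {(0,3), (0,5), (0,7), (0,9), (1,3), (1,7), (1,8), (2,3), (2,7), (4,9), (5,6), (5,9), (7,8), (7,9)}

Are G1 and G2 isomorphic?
Yes, isomorphic

The graphs are isomorphic.
One valid mapping φ: V(G1) → V(G2): 0→1, 1→2, 2→8, 3→3, 4→5, 5→4, 6→7, 7→0, 8→6, 9→9

Verify φ preserves adjacency — for each edge of G1, its image is an edge of G2:
  (0,2) → (φ(0),φ(2)) = (1,8) ∈ E(G2) ✓
  (0,3) → (φ(0),φ(3)) = (1,3) ∈ E(G2) ✓
  (0,6) → (φ(0),φ(6)) = (1,7) ∈ E(G2) ✓
  (1,3) → (φ(1),φ(3)) = (2,3) ∈ E(G2) ✓
  (1,6) → (φ(1),φ(6)) = (2,7) ∈ E(G2) ✓
  (2,6) → (φ(2),φ(6)) = (7,8) ∈ E(G2) ✓
  (3,7) → (φ(3),φ(7)) = (0,3) ∈ E(G2) ✓
  (4,7) → (φ(4),φ(7)) = (0,5) ∈ E(G2) ✓
  (4,8) → (φ(4),φ(8)) = (5,6) ∈ E(G2) ✓
  (4,9) → (φ(4),φ(9)) = (5,9) ∈ E(G2) ✓
  (5,9) → (φ(5),φ(9)) = (4,9) ∈ E(G2) ✓
  (6,7) → (φ(6),φ(7)) = (0,7) ∈ E(G2) ✓
  (6,9) → (φ(6),φ(9)) = (7,9) ∈ E(G2) ✓
  (7,9) → (φ(7),φ(9)) = (0,9) ∈ E(G2) ✓
All 14 edges of G1 map to edges of G2, and |E(G1)| = |E(G2)| = 14, so φ is a bijection on edges as well as vertices. Hence G1 ≅ G2.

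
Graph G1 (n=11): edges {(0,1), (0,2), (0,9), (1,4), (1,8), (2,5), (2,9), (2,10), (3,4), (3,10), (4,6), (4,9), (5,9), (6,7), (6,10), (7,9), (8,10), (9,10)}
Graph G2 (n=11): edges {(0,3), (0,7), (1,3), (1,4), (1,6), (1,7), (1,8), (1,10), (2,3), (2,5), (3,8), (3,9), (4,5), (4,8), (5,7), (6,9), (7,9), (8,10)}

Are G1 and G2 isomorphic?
Yes, isomorphic

The graphs are isomorphic.
One valid mapping φ: V(G1) → V(G2): 0→4, 1→5, 2→8, 3→0, 4→7, 5→10, 6→9, 7→6, 8→2, 9→1, 10→3

Verify φ preserves adjacency — for each edge of G1, its image is an edge of G2:
  (0,1) → (φ(0),φ(1)) = (4,5) ∈ E(G2) ✓
  (0,2) → (φ(0),φ(2)) = (4,8) ∈ E(G2) ✓
  (0,9) → (φ(0),φ(9)) = (1,4) ∈ E(G2) ✓
  (1,4) → (φ(1),φ(4)) = (5,7) ∈ E(G2) ✓
  (1,8) → (φ(1),φ(8)) = (2,5) ∈ E(G2) ✓
  (2,5) → (φ(2),φ(5)) = (8,10) ∈ E(G2) ✓
  (2,9) → (φ(2),φ(9)) = (1,8) ∈ E(G2) ✓
  (2,10) → (φ(2),φ(10)) = (3,8) ∈ E(G2) ✓
  (3,4) → (φ(3),φ(4)) = (0,7) ∈ E(G2) ✓
  (3,10) → (φ(3),φ(10)) = (0,3) ∈ E(G2) ✓
  (4,6) → (φ(4),φ(6)) = (7,9) ∈ E(G2) ✓
  (4,9) → (φ(4),φ(9)) = (1,7) ∈ E(G2) ✓
  (5,9) → (φ(5),φ(9)) = (1,10) ∈ E(G2) ✓
  (6,7) → (φ(6),φ(7)) = (6,9) ∈ E(G2) ✓
  (6,10) → (φ(6),φ(10)) = (3,9) ∈ E(G2) ✓
  (7,9) → (φ(7),φ(9)) = (1,6) ∈ E(G2) ✓
  (8,10) → (φ(8),φ(10)) = (2,3) ∈ E(G2) ✓
  (9,10) → (φ(9),φ(10)) = (1,3) ∈ E(G2) ✓
All 18 edges of G1 map to edges of G2, and |E(G1)| = |E(G2)| = 18, so φ is a bijection on edges as well as vertices. Hence G1 ≅ G2.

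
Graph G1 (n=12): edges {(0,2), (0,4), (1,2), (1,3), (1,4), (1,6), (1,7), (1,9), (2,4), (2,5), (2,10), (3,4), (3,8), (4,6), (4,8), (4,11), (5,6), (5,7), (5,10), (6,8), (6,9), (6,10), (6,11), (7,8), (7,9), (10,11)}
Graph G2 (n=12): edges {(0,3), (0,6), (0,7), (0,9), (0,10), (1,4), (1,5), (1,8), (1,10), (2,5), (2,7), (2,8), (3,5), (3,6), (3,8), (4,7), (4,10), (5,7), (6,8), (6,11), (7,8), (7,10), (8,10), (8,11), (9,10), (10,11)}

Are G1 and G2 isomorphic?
Yes, isomorphic

The graphs are isomorphic.
One valid mapping φ: V(G1) → V(G2): 0→9, 1→7, 2→0, 3→4, 4→10, 5→3, 6→8, 7→5, 8→1, 9→2, 10→6, 11→11

Verify φ preserves adjacency — for each edge of G1, its image is an edge of G2:
  (0,2) → (φ(0),φ(2)) = (0,9) ∈ E(G2) ✓
  (0,4) → (φ(0),φ(4)) = (9,10) ∈ E(G2) ✓
  (1,2) → (φ(1),φ(2)) = (0,7) ∈ E(G2) ✓
  (1,3) → (φ(1),φ(3)) = (4,7) ∈ E(G2) ✓
  (1,4) → (φ(1),φ(4)) = (7,10) ∈ E(G2) ✓
  (1,6) → (φ(1),φ(6)) = (7,8) ∈ E(G2) ✓
  (1,7) → (φ(1),φ(7)) = (5,7) ∈ E(G2) ✓
  (1,9) → (φ(1),φ(9)) = (2,7) ∈ E(G2) ✓
  (2,4) → (φ(2),φ(4)) = (0,10) ∈ E(G2) ✓
  (2,5) → (φ(2),φ(5)) = (0,3) ∈ E(G2) ✓
  (2,10) → (φ(2),φ(10)) = (0,6) ∈ E(G2) ✓
  (3,4) → (φ(3),φ(4)) = (4,10) ∈ E(G2) ✓
  (3,8) → (φ(3),φ(8)) = (1,4) ∈ E(G2) ✓
  (4,6) → (φ(4),φ(6)) = (8,10) ∈ E(G2) ✓
  (4,8) → (φ(4),φ(8)) = (1,10) ∈ E(G2) ✓
  (4,11) → (φ(4),φ(11)) = (10,11) ∈ E(G2) ✓
  (5,6) → (φ(5),φ(6)) = (3,8) ∈ E(G2) ✓
  (5,7) → (φ(5),φ(7)) = (3,5) ∈ E(G2) ✓
  (5,10) → (φ(5),φ(10)) = (3,6) ∈ E(G2) ✓
  (6,8) → (φ(6),φ(8)) = (1,8) ∈ E(G2) ✓
  (6,9) → (φ(6),φ(9)) = (2,8) ∈ E(G2) ✓
  (6,10) → (φ(6),φ(10)) = (6,8) ∈ E(G2) ✓
  (6,11) → (φ(6),φ(11)) = (8,11) ∈ E(G2) ✓
  (7,8) → (φ(7),φ(8)) = (1,5) ∈ E(G2) ✓
  (7,9) → (φ(7),φ(9)) = (2,5) ∈ E(G2) ✓
  (10,11) → (φ(10),φ(11)) = (6,11) ∈ E(G2) ✓
All 26 edges of G1 map to edges of G2, and |E(G1)| = |E(G2)| = 26, so φ is a bijection on edges as well as vertices. Hence G1 ≅ G2.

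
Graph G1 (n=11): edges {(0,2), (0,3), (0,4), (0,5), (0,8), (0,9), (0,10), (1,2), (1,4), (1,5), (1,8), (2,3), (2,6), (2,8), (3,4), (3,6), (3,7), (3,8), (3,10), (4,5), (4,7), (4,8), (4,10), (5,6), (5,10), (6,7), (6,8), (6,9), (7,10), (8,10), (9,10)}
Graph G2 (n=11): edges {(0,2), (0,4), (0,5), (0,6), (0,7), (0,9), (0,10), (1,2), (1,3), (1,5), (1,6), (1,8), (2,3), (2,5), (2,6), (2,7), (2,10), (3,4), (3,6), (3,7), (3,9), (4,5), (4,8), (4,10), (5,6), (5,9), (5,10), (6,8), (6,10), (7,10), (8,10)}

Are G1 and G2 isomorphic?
Yes, isomorphic

The graphs are isomorphic.
One valid mapping φ: V(G1) → V(G2): 0→5, 1→8, 2→1, 3→2, 4→10, 5→4, 6→3, 7→7, 8→6, 9→9, 10→0

Verify φ preserves adjacency — for each edge of G1, its image is an edge of G2:
  (0,2) → (φ(0),φ(2)) = (1,5) ∈ E(G2) ✓
  (0,3) → (φ(0),φ(3)) = (2,5) ∈ E(G2) ✓
  (0,4) → (φ(0),φ(4)) = (5,10) ∈ E(G2) ✓
  (0,5) → (φ(0),φ(5)) = (4,5) ∈ E(G2) ✓
  (0,8) → (φ(0),φ(8)) = (5,6) ∈ E(G2) ✓
  (0,9) → (φ(0),φ(9)) = (5,9) ∈ E(G2) ✓
  (0,10) → (φ(0),φ(10)) = (0,5) ∈ E(G2) ✓
  (1,2) → (φ(1),φ(2)) = (1,8) ∈ E(G2) ✓
  (1,4) → (φ(1),φ(4)) = (8,10) ∈ E(G2) ✓
  (1,5) → (φ(1),φ(5)) = (4,8) ∈ E(G2) ✓
  (1,8) → (φ(1),φ(8)) = (6,8) ∈ E(G2) ✓
  (2,3) → (φ(2),φ(3)) = (1,2) ∈ E(G2) ✓
  (2,6) → (φ(2),φ(6)) = (1,3) ∈ E(G2) ✓
  (2,8) → (φ(2),φ(8)) = (1,6) ∈ E(G2) ✓
  (3,4) → (φ(3),φ(4)) = (2,10) ∈ E(G2) ✓
  (3,6) → (φ(3),φ(6)) = (2,3) ∈ E(G2) ✓
  (3,7) → (φ(3),φ(7)) = (2,7) ∈ E(G2) ✓
  (3,8) → (φ(3),φ(8)) = (2,6) ∈ E(G2) ✓
  (3,10) → (φ(3),φ(10)) = (0,2) ∈ E(G2) ✓
  (4,5) → (φ(4),φ(5)) = (4,10) ∈ E(G2) ✓
  (4,7) → (φ(4),φ(7)) = (7,10) ∈ E(G2) ✓
  (4,8) → (φ(4),φ(8)) = (6,10) ∈ E(G2) ✓
  (4,10) → (φ(4),φ(10)) = (0,10) ∈ E(G2) ✓
  (5,6) → (φ(5),φ(6)) = (3,4) ∈ E(G2) ✓
  (5,10) → (φ(5),φ(10)) = (0,4) ∈ E(G2) ✓
  (6,7) → (φ(6),φ(7)) = (3,7) ∈ E(G2) ✓
  (6,8) → (φ(6),φ(8)) = (3,6) ∈ E(G2) ✓
  (6,9) → (φ(6),φ(9)) = (3,9) ∈ E(G2) ✓
  (7,10) → (φ(7),φ(10)) = (0,7) ∈ E(G2) ✓
  (8,10) → (φ(8),φ(10)) = (0,6) ∈ E(G2) ✓
  (9,10) → (φ(9),φ(10)) = (0,9) ∈ E(G2) ✓
All 31 edges of G1 map to edges of G2, and |E(G1)| = |E(G2)| = 31, so φ is a bijection on edges as well as vertices. Hence G1 ≅ G2.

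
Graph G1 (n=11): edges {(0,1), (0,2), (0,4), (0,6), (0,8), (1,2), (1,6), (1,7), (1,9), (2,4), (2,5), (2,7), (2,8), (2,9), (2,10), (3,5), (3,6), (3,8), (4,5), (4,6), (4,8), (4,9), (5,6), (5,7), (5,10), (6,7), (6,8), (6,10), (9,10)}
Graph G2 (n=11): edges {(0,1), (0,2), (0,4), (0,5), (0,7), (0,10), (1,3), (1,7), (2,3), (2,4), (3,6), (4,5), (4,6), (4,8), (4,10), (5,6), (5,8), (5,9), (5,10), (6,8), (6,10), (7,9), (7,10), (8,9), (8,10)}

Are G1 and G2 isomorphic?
No, not isomorphic

The graphs are NOT isomorphic.

Counting triangles (3-cliques): G1 has 22, G2 has 17.
Triangle count is an isomorphism invariant, so differing triangle counts rule out isomorphism.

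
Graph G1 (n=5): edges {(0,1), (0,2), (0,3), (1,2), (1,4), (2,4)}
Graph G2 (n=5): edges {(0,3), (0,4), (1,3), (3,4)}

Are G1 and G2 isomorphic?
No, not isomorphic

The graphs are NOT isomorphic.

Connected components of G1: 1 component(s) with vertex sets [[0, 1, 2, 3, 4]], sizes [5].
Connected components of G2: 2 component(s) with vertex sets [[2], [0, 1, 3, 4]], sizes [1, 4].
The number of connected components (and the multiset of component sizes) is an isomorphism invariant — an isomorphism maps each component of G1 bijectively onto a component of G2. Since G1 has 1 component(s) and G2 has 2, they cannot be isomorphic.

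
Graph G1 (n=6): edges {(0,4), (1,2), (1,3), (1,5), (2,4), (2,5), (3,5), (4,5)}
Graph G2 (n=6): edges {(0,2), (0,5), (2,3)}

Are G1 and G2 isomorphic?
No, not isomorphic

The graphs are NOT isomorphic.

Connected components of G1: 1 component(s) with vertex sets [[0, 1, 2, 3, 4, 5]], sizes [6].
Connected components of G2: 3 component(s) with vertex sets [[1], [4], [0, 2, 3, 5]], sizes [1, 1, 4].
The number of connected components (and the multiset of component sizes) is an isomorphism invariant — an isomorphism maps each component of G1 bijectively onto a component of G2. Since G1 has 1 component(s) and G2 has 3, they cannot be isomorphic.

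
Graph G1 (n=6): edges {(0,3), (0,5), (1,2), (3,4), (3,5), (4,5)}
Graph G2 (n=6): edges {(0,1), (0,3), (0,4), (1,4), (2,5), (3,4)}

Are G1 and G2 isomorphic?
Yes, isomorphic

The graphs are isomorphic.
One valid mapping φ: V(G1) → V(G2): 0→3, 1→2, 2→5, 3→0, 4→1, 5→4

Verify φ preserves adjacency — for each edge of G1, its image is an edge of G2:
  (0,3) → (φ(0),φ(3)) = (0,3) ∈ E(G2) ✓
  (0,5) → (φ(0),φ(5)) = (3,4) ∈ E(G2) ✓
  (1,2) → (φ(1),φ(2)) = (2,5) ∈ E(G2) ✓
  (3,4) → (φ(3),φ(4)) = (0,1) ∈ E(G2) ✓
  (3,5) → (φ(3),φ(5)) = (0,4) ∈ E(G2) ✓
  (4,5) → (φ(4),φ(5)) = (1,4) ∈ E(G2) ✓
All 6 edges of G1 map to edges of G2, and |E(G1)| = |E(G2)| = 6, so φ is a bijection on edges as well as vertices. Hence G1 ≅ G2.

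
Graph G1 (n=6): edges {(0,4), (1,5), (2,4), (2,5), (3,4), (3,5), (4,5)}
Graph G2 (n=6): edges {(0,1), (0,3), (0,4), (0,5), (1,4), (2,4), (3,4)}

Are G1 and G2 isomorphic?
Yes, isomorphic

The graphs are isomorphic.
One valid mapping φ: V(G1) → V(G2): 0→2, 1→5, 2→3, 3→1, 4→4, 5→0

Verify φ preserves adjacency — for each edge of G1, its image is an edge of G2:
  (0,4) → (φ(0),φ(4)) = (2,4) ∈ E(G2) ✓
  (1,5) → (φ(1),φ(5)) = (0,5) ∈ E(G2) ✓
  (2,4) → (φ(2),φ(4)) = (3,4) ∈ E(G2) ✓
  (2,5) → (φ(2),φ(5)) = (0,3) ∈ E(G2) ✓
  (3,4) → (φ(3),φ(4)) = (1,4) ∈ E(G2) ✓
  (3,5) → (φ(3),φ(5)) = (0,1) ∈ E(G2) ✓
  (4,5) → (φ(4),φ(5)) = (0,4) ∈ E(G2) ✓
All 7 edges of G1 map to edges of G2, and |E(G1)| = |E(G2)| = 7, so φ is a bijection on edges as well as vertices. Hence G1 ≅ G2.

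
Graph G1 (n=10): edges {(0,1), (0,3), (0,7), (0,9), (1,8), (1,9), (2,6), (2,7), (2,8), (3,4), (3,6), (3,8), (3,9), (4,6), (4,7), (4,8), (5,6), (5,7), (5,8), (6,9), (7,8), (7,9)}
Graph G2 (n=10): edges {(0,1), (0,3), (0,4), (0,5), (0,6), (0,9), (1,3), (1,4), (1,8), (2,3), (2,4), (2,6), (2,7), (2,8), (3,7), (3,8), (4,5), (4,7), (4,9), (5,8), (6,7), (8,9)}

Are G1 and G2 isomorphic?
Yes, isomorphic

The graphs are isomorphic.
One valid mapping φ: V(G1) → V(G2): 0→7, 1→6, 2→5, 3→3, 4→1, 5→9, 6→8, 7→4, 8→0, 9→2

Verify φ preserves adjacency — for each edge of G1, its image is an edge of G2:
  (0,1) → (φ(0),φ(1)) = (6,7) ∈ E(G2) ✓
  (0,3) → (φ(0),φ(3)) = (3,7) ∈ E(G2) ✓
  (0,7) → (φ(0),φ(7)) = (4,7) ∈ E(G2) ✓
  (0,9) → (φ(0),φ(9)) = (2,7) ∈ E(G2) ✓
  (1,8) → (φ(1),φ(8)) = (0,6) ∈ E(G2) ✓
  (1,9) → (φ(1),φ(9)) = (2,6) ∈ E(G2) ✓
  (2,6) → (φ(2),φ(6)) = (5,8) ∈ E(G2) ✓
  (2,7) → (φ(2),φ(7)) = (4,5) ∈ E(G2) ✓
  (2,8) → (φ(2),φ(8)) = (0,5) ∈ E(G2) ✓
  (3,4) → (φ(3),φ(4)) = (1,3) ∈ E(G2) ✓
  (3,6) → (φ(3),φ(6)) = (3,8) ∈ E(G2) ✓
  (3,8) → (φ(3),φ(8)) = (0,3) ∈ E(G2) ✓
  (3,9) → (φ(3),φ(9)) = (2,3) ∈ E(G2) ✓
  (4,6) → (φ(4),φ(6)) = (1,8) ∈ E(G2) ✓
  (4,7) → (φ(4),φ(7)) = (1,4) ∈ E(G2) ✓
  (4,8) → (φ(4),φ(8)) = (0,1) ∈ E(G2) ✓
  (5,6) → (φ(5),φ(6)) = (8,9) ∈ E(G2) ✓
  (5,7) → (φ(5),φ(7)) = (4,9) ∈ E(G2) ✓
  (5,8) → (φ(5),φ(8)) = (0,9) ∈ E(G2) ✓
  (6,9) → (φ(6),φ(9)) = (2,8) ∈ E(G2) ✓
  (7,8) → (φ(7),φ(8)) = (0,4) ∈ E(G2) ✓
  (7,9) → (φ(7),φ(9)) = (2,4) ∈ E(G2) ✓
All 22 edges of G1 map to edges of G2, and |E(G1)| = |E(G2)| = 22, so φ is a bijection on edges as well as vertices. Hence G1 ≅ G2.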